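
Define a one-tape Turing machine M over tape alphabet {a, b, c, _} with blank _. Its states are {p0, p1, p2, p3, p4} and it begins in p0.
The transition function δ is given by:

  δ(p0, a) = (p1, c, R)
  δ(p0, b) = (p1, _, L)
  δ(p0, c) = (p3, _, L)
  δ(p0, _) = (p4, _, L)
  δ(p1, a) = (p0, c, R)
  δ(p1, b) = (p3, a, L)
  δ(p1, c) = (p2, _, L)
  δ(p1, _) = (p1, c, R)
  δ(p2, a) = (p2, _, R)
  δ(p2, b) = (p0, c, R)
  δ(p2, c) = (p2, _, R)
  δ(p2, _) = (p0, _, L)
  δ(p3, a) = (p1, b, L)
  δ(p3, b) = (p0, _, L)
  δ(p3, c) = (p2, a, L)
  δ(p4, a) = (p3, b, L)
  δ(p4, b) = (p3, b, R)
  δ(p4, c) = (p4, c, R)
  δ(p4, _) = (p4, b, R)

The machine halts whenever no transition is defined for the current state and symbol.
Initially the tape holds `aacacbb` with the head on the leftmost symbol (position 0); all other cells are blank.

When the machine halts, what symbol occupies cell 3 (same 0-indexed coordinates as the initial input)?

p0 | _[a]acacbb   read a → write c, move R, go to p1
p1 | _c[a]cacbb   read a → write c, move R, go to p0
p0 | _cc[c]acbb   read c → write _, move L, go to p3
p3 | _c[c]_acbb   read c → write a, move L, go to p2
p2 | _[c]a_acbb   read c → write _, move R, go to p2
p2 | __[a]_acbb   read a → write _, move R, go to p2
p2 | ___[_]acbb   read _ → write _, move L, go to p0
p0 | __[_]_acbb   read _ → write _, move L, go to p4
p4 | _[_]__acbb   read _ → write b, move R, go to p4
p4 | _b[_]_acbb   read _ → write b, move R, go to p4
p4 | _bb[_]acbb   read _ → write b, move R, go to p4
p4 | _bbb[a]cbb   read a → write b, move L, go to p3
p3 | _bb[b]bcbb   read b → write _, move L, go to p0
p0 | _b[b]_bcbb   read b → write _, move L, go to p1
p1 | _[b]__bcbb   read b → write a, move L, go to p3
p3 | [_]a__bcbb
Cell 3 holds b when M halts.

b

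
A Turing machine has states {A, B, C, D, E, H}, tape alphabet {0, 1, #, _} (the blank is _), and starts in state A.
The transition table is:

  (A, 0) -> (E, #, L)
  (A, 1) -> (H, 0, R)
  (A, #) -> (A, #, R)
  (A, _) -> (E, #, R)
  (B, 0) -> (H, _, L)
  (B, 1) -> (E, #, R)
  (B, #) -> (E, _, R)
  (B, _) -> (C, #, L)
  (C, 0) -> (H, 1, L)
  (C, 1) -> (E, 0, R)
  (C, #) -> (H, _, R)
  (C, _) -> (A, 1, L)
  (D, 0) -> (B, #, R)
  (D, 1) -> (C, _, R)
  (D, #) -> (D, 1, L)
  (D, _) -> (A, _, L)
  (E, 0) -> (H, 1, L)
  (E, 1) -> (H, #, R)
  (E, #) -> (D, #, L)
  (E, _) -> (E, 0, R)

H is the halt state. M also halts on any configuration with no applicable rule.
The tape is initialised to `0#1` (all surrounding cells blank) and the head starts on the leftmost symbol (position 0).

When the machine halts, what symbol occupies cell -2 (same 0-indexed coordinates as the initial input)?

A | ___[0]#1   read 0 → write #, move L, go to E
E | __[_]##1   read _ → write 0, move R, go to E
E | __0[#]#1   read # → write #, move L, go to D
D | __[0]##1   read 0 → write #, move R, go to B
B | __#[#]#1   read # → write _, move R, go to E
E | __#_[#]1   read # → write #, move L, go to D
D | __#[_]#1   read _ → write _, move L, go to A
A | __[#]_#1   read # → write #, move R, go to A
A | __#[_]#1   read _ → write #, move R, go to E
E | __##[#]1   read # → write #, move L, go to D
D | __#[#]#1   read # → write 1, move L, go to D
D | __[#]1#1   read # → write 1, move L, go to D
D | _[_]11#1   read _ → write _, move L, go to A
A | [_]_11#1   read _ → write #, move R, go to E
E | #[_]11#1   read _ → write 0, move R, go to E
E | #0[1]1#1   read 1 → write #, move R, go to H
H | #0#[1]#1
Cell -2 holds 0 when M halts.

0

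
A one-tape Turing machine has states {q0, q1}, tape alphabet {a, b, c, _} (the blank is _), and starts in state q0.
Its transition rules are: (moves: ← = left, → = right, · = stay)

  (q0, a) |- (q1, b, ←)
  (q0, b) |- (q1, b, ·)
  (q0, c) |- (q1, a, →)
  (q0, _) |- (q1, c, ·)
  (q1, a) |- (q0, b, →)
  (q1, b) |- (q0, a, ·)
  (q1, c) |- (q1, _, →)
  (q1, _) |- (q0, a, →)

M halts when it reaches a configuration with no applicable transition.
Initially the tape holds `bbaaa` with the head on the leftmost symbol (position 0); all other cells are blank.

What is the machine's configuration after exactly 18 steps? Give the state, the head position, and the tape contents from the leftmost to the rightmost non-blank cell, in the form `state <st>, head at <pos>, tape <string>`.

q0 | __[b]baaa   read b → write b, move ·, go to q1
q1 | __[b]baaa   read b → write a, move ·, go to q0
q0 | __[a]baaa   read a → write b, move ←, go to q1
q1 | _[_]bbaaa   read _ → write a, move →, go to q0
q0 | _a[b]baaa   read b → write b, move ·, go to q1
q1 | _a[b]baaa   read b → write a, move ·, go to q0
q0 | _a[a]baaa   read a → write b, move ←, go to q1
q1 | _[a]bbaaa   read a → write b, move →, go to q0
q0 | _b[b]baaa   read b → write b, move ·, go to q1
q1 | _b[b]baaa   read b → write a, move ·, go to q0
q0 | _b[a]baaa   read a → write b, move ←, go to q1
q1 | _[b]bbaaa   read b → write a, move ·, go to q0
q0 | _[a]bbaaa   read a → write b, move ←, go to q1
q1 | [_]bbbaaa   read _ → write a, move →, go to q0
q0 | a[b]bbaaa   read b → write b, move ·, go to q1
q1 | a[b]bbaaa   read b → write a, move ·, go to q0
q0 | a[a]bbaaa   read a → write b, move ←, go to q1
q1 | [a]bbbaaa   read a → write b, move →, go to q0
q0 | b[b]bbaaa
After 18 steps: state q0, head at -1, tape bbbbaaa.

state q0, head at -1, tape bbbbaaa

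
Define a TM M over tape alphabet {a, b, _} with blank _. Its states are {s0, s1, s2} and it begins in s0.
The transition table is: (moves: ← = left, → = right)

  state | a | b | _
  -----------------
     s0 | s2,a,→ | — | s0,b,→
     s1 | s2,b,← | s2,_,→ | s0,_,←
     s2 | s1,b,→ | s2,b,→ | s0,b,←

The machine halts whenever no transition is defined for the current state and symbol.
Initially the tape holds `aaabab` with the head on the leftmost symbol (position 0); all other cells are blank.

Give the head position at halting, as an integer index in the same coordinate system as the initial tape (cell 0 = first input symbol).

state=s0 head=0 tape=[a]aabab_   (s0,a)→(s2,a,→)
state=s2 head=1 tape=a[a]abab_   (s2,a)→(s1,b,→)
state=s1 head=2 tape=ab[a]bab_   (s1,a)→(s2,b,←)
state=s2 head=1 tape=a[b]bbab_   (s2,b)→(s2,b,→)
state=s2 head=2 tape=ab[b]bab_   (s2,b)→(s2,b,→)
state=s2 head=3 tape=abb[b]ab_   (s2,b)→(s2,b,→)
state=s2 head=4 tape=abbb[a]b_   (s2,a)→(s1,b,→)
state=s1 head=5 tape=abbbb[b]_   (s1,b)→(s2,_,→)
state=s2 head=6 tape=abbbb_[_]   (s2,_)→(s0,b,←)
state=s0 head=5 tape=abbbb[_]b   (s0,_)→(s0,b,→)
state=s0 head=6 tape=abbbbb[b]
At halt the head is at cell 6.

6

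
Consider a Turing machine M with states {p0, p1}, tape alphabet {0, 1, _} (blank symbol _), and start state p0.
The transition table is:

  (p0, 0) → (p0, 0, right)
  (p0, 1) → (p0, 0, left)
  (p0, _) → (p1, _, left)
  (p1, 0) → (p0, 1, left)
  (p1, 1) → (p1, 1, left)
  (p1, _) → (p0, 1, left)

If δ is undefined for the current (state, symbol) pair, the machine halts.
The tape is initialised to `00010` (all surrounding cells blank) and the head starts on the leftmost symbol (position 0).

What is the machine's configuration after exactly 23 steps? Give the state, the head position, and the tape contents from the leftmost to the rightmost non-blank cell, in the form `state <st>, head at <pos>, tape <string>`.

p0 | [0]0010_   read 0 → write 0, move right, go to p0
p0 | 0[0]010_   read 0 → write 0, move right, go to p0
p0 | 00[0]10_   read 0 → write 0, move right, go to p0
p0 | 000[1]0_   read 1 → write 0, move left, go to p0
p0 | 00[0]00_   read 0 → write 0, move right, go to p0
p0 | 000[0]0_   read 0 → write 0, move right, go to p0
p0 | 0000[0]_   read 0 → write 0, move right, go to p0
p0 | 00000[_]   read _ → write _, move left, go to p1
p1 | 0000[0]_   read 0 → write 1, move left, go to p0
p0 | 000[0]1_   read 0 → write 0, move right, go to p0
p0 | 0000[1]_   read 1 → write 0, move left, go to p0
p0 | 000[0]0_   read 0 → write 0, move right, go to p0
p0 | 0000[0]_   read 0 → write 0, move right, go to p0
p0 | 00000[_]   read _ → write _, move left, go to p1
p1 | 0000[0]_   read 0 → write 1, move left, go to p0
p0 | 000[0]1_   read 0 → write 0, move right, go to p0
p0 | 0000[1]_   read 1 → write 0, move left, go to p0
p0 | 000[0]0_   read 0 → write 0, move right, go to p0
p0 | 0000[0]_   read 0 → write 0, move right, go to p0
p0 | 00000[_]   read _ → write _, move left, go to p1
p1 | 0000[0]_   read 0 → write 1, move left, go to p0
p0 | 000[0]1_   read 0 → write 0, move right, go to p0
p0 | 0000[1]_   read 1 → write 0, move left, go to p0
p0 | 000[0]0_
After 23 steps: state p0, head at 3, tape 00000.

state p0, head at 3, tape 00000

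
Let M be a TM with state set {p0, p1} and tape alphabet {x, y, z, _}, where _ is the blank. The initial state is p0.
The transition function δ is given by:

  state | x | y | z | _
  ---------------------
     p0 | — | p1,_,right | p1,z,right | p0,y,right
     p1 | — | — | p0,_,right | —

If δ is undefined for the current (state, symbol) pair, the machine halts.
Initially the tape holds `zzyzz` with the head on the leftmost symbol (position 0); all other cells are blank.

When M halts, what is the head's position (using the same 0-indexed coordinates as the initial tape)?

5

p0 | [z]zyzz_   read z → write z, move right, go to p1
p1 | z[z]yzz_   read z → write _, move right, go to p0
p0 | z_[y]zz_   read y → write _, move right, go to p1
p1 | z__[z]z_   read z → write _, move right, go to p0
p0 | z___[z]_   read z → write z, move right, go to p1
p1 | z___z[_]
At halt the head is at cell 5.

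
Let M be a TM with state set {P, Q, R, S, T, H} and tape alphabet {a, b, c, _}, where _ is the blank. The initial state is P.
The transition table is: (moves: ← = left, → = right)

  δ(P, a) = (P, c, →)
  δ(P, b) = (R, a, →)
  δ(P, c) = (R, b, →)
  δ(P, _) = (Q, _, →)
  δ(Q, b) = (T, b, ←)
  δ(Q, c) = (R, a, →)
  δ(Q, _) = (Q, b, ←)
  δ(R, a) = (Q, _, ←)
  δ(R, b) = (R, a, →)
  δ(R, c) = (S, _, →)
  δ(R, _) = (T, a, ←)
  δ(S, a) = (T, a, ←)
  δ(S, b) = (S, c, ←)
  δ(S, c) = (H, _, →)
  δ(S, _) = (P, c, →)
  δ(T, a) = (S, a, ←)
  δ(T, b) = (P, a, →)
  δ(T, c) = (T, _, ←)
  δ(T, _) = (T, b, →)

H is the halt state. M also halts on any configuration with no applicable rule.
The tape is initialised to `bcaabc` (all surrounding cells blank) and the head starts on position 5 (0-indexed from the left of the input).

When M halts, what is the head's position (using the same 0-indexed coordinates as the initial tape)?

9

P | bcaab[c]_______   read c → write b, move →, go to R
R | bcaabb[_]______   read _ → write a, move ←, go to T
T | bcaab[b]a______   read b → write a, move →, go to P
P | bcaaba[a]______   read a → write c, move →, go to P
P | bcaabac[_]_____   read _ → write _, move →, go to Q
Q | bcaabac_[_]____   read _ → write b, move ←, go to Q
Q | bcaabac[_]b____   read _ → write b, move ←, go to Q
Q | bcaaba[c]bb____   read c → write a, move →, go to R
R | bcaabaa[b]b____   read b → write a, move →, go to R
R | bcaabaaa[b]____   read b → write a, move →, go to R
R | bcaabaaaa[_]___   read _ → write a, move ←, go to T
T | bcaabaaa[a]a___   read a → write a, move ←, go to S
S | bcaabaa[a]aa___   read a → write a, move ←, go to T
T | bcaaba[a]aaa___   read a → write a, move ←, go to S
S | bcaab[a]aaaa___   read a → write a, move ←, go to T
T | bcaa[b]aaaaa___   read b → write a, move →, go to P
P | bcaaa[a]aaaa___   read a → write c, move →, go to P
P | bcaaac[a]aaa___   read a → write c, move →, go to P
P | bcaaacc[a]aa___   read a → write c, move →, go to P
P | bcaaaccc[a]a___   read a → write c, move →, go to P
P | bcaaacccc[a]___   read a → write c, move →, go to P
P | bcaaaccccc[_]__   read _ → write _, move →, go to Q
Q | bcaaaccccc_[_]_   read _ → write b, move ←, go to Q
Q | bcaaaccccc[_]b_   read _ → write b, move ←, go to Q
Q | bcaaacccc[c]bb_   read c → write a, move →, go to R
R | bcaaacccca[b]b_   read b → write a, move →, go to R
R | bcaaaccccaa[b]_   read b → write a, move →, go to R
R | bcaaaccccaaa[_]   read _ → write a, move ←, go to T
T | bcaaaccccaa[a]a   read a → write a, move ←, go to S
S | bcaaacccca[a]aa   read a → write a, move ←, go to T
T | bcaaacccc[a]aaa   read a → write a, move ←, go to S
S | bcaaaccc[c]aaaa   read c → write _, move →, go to H
H | bcaaaccc_[a]aaa
At halt the head is at cell 9.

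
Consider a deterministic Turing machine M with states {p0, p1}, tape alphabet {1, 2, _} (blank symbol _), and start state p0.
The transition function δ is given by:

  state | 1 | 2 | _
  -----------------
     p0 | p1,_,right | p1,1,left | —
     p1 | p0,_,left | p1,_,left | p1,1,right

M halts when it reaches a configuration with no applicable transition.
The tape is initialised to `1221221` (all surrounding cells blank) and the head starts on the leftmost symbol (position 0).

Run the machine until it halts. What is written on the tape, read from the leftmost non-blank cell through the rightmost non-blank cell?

state=p0 head=0 tape=[1]221221   (p0,1)→(p1,_,right)
state=p1 head=1 tape=_[2]21221   (p1,2)→(p1,_,left)
state=p1 head=0 tape=[_]_21221   (p1,_)→(p1,1,right)
state=p1 head=1 tape=1[_]21221   (p1,_)→(p1,1,right)
state=p1 head=2 tape=11[2]1221   (p1,2)→(p1,_,left)
state=p1 head=1 tape=1[1]_1221   (p1,1)→(p0,_,left)
state=p0 head=0 tape=[1]__1221   (p0,1)→(p1,_,right)
state=p1 head=1 tape=_[_]_1221   (p1,_)→(p1,1,right)
state=p1 head=2 tape=_1[_]1221   (p1,_)→(p1,1,right)
state=p1 head=3 tape=_11[1]221   (p1,1)→(p0,_,left)
state=p0 head=2 tape=_1[1]_221   (p0,1)→(p1,_,right)
state=p1 head=3 tape=_1_[_]221   (p1,_)→(p1,1,right)
state=p1 head=4 tape=_1_1[2]21   (p1,2)→(p1,_,left)
state=p1 head=3 tape=_1_[1]_21   (p1,1)→(p0,_,left)
state=p0 head=2 tape=_1[_]__21
The non-blank tape span at halt is 1___21.

1___21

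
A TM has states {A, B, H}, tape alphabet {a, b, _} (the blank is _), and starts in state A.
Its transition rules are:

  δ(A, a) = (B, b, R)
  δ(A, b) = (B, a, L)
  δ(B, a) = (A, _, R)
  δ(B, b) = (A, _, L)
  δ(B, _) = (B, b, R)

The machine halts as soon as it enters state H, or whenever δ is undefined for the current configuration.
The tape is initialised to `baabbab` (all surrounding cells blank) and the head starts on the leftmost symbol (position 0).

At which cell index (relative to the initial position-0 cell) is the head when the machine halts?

state=A head=0 tape=_[b]aabbab   (A,b)→(B,a,L)
state=B head=-1 tape=[_]aaabbab   (B,_)→(B,b,R)
state=B head=0 tape=b[a]aabbab   (B,a)→(A,_,R)
state=A head=1 tape=b_[a]abbab   (A,a)→(B,b,R)
state=B head=2 tape=b_b[a]bbab   (B,a)→(A,_,R)
state=A head=3 tape=b_b_[b]bab   (A,b)→(B,a,L)
state=B head=2 tape=b_b[_]abab   (B,_)→(B,b,R)
state=B head=3 tape=b_bb[a]bab   (B,a)→(A,_,R)
state=A head=4 tape=b_bb_[b]ab   (A,b)→(B,a,L)
state=B head=3 tape=b_bb[_]aab   (B,_)→(B,b,R)
state=B head=4 tape=b_bbb[a]ab   (B,a)→(A,_,R)
state=A head=5 tape=b_bbb_[a]b   (A,a)→(B,b,R)
state=B head=6 tape=b_bbb_b[b]   (B,b)→(A,_,L)
state=A head=5 tape=b_bbb_[b]_   (A,b)→(B,a,L)
state=B head=4 tape=b_bbb[_]a_   (B,_)→(B,b,R)
state=B head=5 tape=b_bbbb[a]_   (B,a)→(A,_,R)
state=A head=6 tape=b_bbbb_[_]
At halt the head is at cell 6.

6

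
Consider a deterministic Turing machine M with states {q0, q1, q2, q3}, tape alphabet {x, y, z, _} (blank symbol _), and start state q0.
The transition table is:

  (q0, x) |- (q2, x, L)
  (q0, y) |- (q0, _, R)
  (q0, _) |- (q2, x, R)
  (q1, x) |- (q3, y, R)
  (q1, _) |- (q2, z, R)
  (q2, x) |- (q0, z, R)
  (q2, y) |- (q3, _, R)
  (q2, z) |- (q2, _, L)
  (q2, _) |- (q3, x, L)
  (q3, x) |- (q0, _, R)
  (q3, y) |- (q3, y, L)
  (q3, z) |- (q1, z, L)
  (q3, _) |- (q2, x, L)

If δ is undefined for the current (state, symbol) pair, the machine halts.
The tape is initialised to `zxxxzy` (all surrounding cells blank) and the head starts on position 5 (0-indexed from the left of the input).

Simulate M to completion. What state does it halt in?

q1

state=q0 head=5 tape=zxxxz[y]____   (q0,y)→(q0,_,R)
state=q0 head=6 tape=zxxxz_[_]___   (q0,_)→(q2,x,R)
state=q2 head=7 tape=zxxxz_x[_]__   (q2,_)→(q3,x,L)
state=q3 head=6 tape=zxxxz_[x]x__   (q3,x)→(q0,_,R)
state=q0 head=7 tape=zxxxz__[x]__   (q0,x)→(q2,x,L)
state=q2 head=6 tape=zxxxz_[_]x__   (q2,_)→(q3,x,L)
state=q3 head=5 tape=zxxxz[_]xx__   (q3,_)→(q2,x,L)
state=q2 head=4 tape=zxxx[z]xxx__   (q2,z)→(q2,_,L)
state=q2 head=3 tape=zxx[x]_xxx__   (q2,x)→(q0,z,R)
state=q0 head=4 tape=zxxz[_]xxx__   (q0,_)→(q2,x,R)
state=q2 head=5 tape=zxxzx[x]xx__   (q2,x)→(q0,z,R)
state=q0 head=6 tape=zxxzxz[x]x__   (q0,x)→(q2,x,L)
state=q2 head=5 tape=zxxzx[z]xx__   (q2,z)→(q2,_,L)
state=q2 head=4 tape=zxxz[x]_xx__   (q2,x)→(q0,z,R)
state=q0 head=5 tape=zxxzz[_]xx__   (q0,_)→(q2,x,R)
state=q2 head=6 tape=zxxzzx[x]x__   (q2,x)→(q0,z,R)
state=q0 head=7 tape=zxxzzxz[x]__   (q0,x)→(q2,x,L)
state=q2 head=6 tape=zxxzzx[z]x__   (q2,z)→(q2,_,L)
state=q2 head=5 tape=zxxzz[x]_x__   (q2,x)→(q0,z,R)
state=q0 head=6 tape=zxxzzz[_]x__   (q0,_)→(q2,x,R)
state=q2 head=7 tape=zxxzzzx[x]__   (q2,x)→(q0,z,R)
state=q0 head=8 tape=zxxzzzxz[_]_   (q0,_)→(q2,x,R)
state=q2 head=9 tape=zxxzzzxzx[_]   (q2,_)→(q3,x,L)
state=q3 head=8 tape=zxxzzzxz[x]x   (q3,x)→(q0,_,R)
state=q0 head=9 tape=zxxzzzxz_[x]   (q0,x)→(q2,x,L)
state=q2 head=8 tape=zxxzzzxz[_]x   (q2,_)→(q3,x,L)
state=q3 head=7 tape=zxxzzzx[z]xx   (q3,z)→(q1,z,L)
state=q1 head=6 tape=zxxzzz[x]zxx   (q1,x)→(q3,y,R)
state=q3 head=7 tape=zxxzzzy[z]xx   (q3,z)→(q1,z,L)
state=q1 head=6 tape=zxxzzz[y]zxx
No transition is defined for (q1, y); M halts in state q1.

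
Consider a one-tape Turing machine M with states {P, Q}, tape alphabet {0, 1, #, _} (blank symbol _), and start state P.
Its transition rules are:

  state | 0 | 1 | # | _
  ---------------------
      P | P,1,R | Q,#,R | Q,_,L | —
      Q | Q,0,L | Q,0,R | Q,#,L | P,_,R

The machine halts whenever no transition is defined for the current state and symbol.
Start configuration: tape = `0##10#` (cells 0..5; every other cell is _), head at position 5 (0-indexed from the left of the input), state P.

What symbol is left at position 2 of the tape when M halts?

_

P | _0##10[#]   read # → write _, move L, go to Q
Q | _0##1[0]_   read 0 → write 0, move L, go to Q
Q | _0##[1]0_   read 1 → write 0, move R, go to Q
Q | _0##0[0]_   read 0 → write 0, move L, go to Q
Q | _0##[0]0_   read 0 → write 0, move L, go to Q
Q | _0#[#]00_   read # → write #, move L, go to Q
Q | _0[#]#00_   read # → write #, move L, go to Q
Q | _[0]##00_   read 0 → write 0, move L, go to Q
Q | [_]0##00_   read _ → write _, move R, go to P
P | _[0]##00_   read 0 → write 1, move R, go to P
P | _1[#]#00_   read # → write _, move L, go to Q
Q | _[1]_#00_   read 1 → write 0, move R, go to Q
Q | _0[_]#00_   read _ → write _, move R, go to P
P | _0_[#]00_   read # → write _, move L, go to Q
Q | _0[_]_00_   read _ → write _, move R, go to P
P | _0_[_]00_
Cell 2 holds _ when M halts.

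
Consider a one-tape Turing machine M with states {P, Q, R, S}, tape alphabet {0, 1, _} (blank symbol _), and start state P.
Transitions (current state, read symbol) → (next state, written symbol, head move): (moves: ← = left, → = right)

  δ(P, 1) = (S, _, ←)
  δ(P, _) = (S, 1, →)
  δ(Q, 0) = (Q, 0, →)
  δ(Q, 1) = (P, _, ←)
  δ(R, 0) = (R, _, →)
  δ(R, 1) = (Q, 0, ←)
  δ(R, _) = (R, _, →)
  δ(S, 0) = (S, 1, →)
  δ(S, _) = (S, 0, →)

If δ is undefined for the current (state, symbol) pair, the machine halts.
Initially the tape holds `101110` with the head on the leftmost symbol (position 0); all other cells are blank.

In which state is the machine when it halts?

S

state=P head=0 tape=_[1]01110   (P,1)→(S,_,←)
state=S head=-1 tape=[_]_01110   (S,_)→(S,0,→)
state=S head=0 tape=0[_]01110   (S,_)→(S,0,→)
state=S head=1 tape=00[0]1110   (S,0)→(S,1,→)
state=S head=2 tape=001[1]110
No transition is defined for (S, 1); M halts in state S.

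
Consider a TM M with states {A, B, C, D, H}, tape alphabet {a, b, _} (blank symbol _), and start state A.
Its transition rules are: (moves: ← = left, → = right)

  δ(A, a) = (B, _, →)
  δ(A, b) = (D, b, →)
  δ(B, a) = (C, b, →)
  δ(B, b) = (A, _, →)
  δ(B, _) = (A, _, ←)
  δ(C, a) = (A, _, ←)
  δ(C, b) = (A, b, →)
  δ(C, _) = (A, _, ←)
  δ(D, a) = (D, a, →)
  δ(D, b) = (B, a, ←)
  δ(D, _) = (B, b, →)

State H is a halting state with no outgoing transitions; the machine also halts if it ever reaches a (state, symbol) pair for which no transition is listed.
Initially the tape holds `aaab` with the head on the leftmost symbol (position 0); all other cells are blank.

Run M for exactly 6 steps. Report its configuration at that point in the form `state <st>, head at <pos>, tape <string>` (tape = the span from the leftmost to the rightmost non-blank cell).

A | [a]aab_   read a → write _, move →, go to B
B | _[a]ab_   read a → write b, move →, go to C
C | _b[a]b_   read a → write _, move ←, go to A
A | _[b]_b_   read b → write b, move →, go to D
D | _b[_]b_   read _ → write b, move →, go to B
B | _bb[b]_   read b → write _, move →, go to A
A | _bb_[_]
After 6 steps: state A, head at 4, tape bb.

state A, head at 4, tape bb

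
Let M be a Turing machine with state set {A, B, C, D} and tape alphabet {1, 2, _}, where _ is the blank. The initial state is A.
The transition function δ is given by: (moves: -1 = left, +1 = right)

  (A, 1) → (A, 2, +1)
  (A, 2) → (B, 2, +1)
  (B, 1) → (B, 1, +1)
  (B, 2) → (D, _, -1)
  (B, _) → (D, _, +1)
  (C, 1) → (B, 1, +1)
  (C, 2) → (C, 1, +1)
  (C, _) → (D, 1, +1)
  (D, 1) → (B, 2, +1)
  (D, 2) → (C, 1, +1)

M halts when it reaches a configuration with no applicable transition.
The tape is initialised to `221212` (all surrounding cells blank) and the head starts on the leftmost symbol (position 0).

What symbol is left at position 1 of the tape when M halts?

1

state=A head=0 tape=[2]21212_   (A,2)→(B,2,+1)
state=B head=1 tape=2[2]1212_   (B,2)→(D,_,-1)
state=D head=0 tape=[2]_1212_   (D,2)→(C,1,+1)
state=C head=1 tape=1[_]1212_   (C,_)→(D,1,+1)
state=D head=2 tape=11[1]212_   (D,1)→(B,2,+1)
state=B head=3 tape=112[2]12_   (B,2)→(D,_,-1)
state=D head=2 tape=11[2]_12_   (D,2)→(C,1,+1)
state=C head=3 tape=111[_]12_   (C,_)→(D,1,+1)
state=D head=4 tape=1111[1]2_   (D,1)→(B,2,+1)
state=B head=5 tape=11112[2]_   (B,2)→(D,_,-1)
state=D head=4 tape=1111[2]__   (D,2)→(C,1,+1)
state=C head=5 tape=11111[_]_   (C,_)→(D,1,+1)
state=D head=6 tape=111111[_]
Cell 1 holds 1 when M halts.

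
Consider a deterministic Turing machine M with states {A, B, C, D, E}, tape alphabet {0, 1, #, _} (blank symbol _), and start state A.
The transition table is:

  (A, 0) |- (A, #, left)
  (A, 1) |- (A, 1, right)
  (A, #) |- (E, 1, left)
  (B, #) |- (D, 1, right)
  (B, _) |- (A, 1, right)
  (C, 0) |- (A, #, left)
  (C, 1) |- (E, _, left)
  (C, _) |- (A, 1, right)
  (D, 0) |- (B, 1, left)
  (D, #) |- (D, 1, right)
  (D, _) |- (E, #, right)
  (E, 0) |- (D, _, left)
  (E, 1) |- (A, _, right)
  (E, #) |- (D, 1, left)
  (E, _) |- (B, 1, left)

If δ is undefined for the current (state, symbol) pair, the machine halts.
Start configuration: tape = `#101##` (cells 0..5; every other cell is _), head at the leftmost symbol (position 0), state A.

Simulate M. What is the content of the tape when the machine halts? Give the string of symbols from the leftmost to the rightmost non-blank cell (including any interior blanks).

state=A head=0 tape=__[#]101##_   (A,#)→(E,1,left)
state=E head=-1 tape=_[_]1101##_   (E,_)→(B,1,left)
state=B head=-2 tape=[_]11101##_   (B,_)→(A,1,right)
state=A head=-1 tape=1[1]1101##_   (A,1)→(A,1,right)
state=A head=0 tape=11[1]101##_   (A,1)→(A,1,right)
state=A head=1 tape=111[1]01##_   (A,1)→(A,1,right)
state=A head=2 tape=1111[0]1##_   (A,0)→(A,#,left)
state=A head=1 tape=111[1]#1##_   (A,1)→(A,1,right)
state=A head=2 tape=1111[#]1##_   (A,#)→(E,1,left)
state=E head=1 tape=111[1]11##_   (E,1)→(A,_,right)
state=A head=2 tape=111_[1]1##_   (A,1)→(A,1,right)
state=A head=3 tape=111_1[1]##_   (A,1)→(A,1,right)
state=A head=4 tape=111_11[#]#_   (A,#)→(E,1,left)
state=E head=3 tape=111_1[1]1#_   (E,1)→(A,_,right)
state=A head=4 tape=111_1_[1]#_   (A,1)→(A,1,right)
state=A head=5 tape=111_1_1[#]_   (A,#)→(E,1,left)
state=E head=4 tape=111_1_[1]1_   (E,1)→(A,_,right)
state=A head=5 tape=111_1__[1]_   (A,1)→(A,1,right)
state=A head=6 tape=111_1__1[_]
The non-blank tape span at halt is 111_1__1.

111_1__1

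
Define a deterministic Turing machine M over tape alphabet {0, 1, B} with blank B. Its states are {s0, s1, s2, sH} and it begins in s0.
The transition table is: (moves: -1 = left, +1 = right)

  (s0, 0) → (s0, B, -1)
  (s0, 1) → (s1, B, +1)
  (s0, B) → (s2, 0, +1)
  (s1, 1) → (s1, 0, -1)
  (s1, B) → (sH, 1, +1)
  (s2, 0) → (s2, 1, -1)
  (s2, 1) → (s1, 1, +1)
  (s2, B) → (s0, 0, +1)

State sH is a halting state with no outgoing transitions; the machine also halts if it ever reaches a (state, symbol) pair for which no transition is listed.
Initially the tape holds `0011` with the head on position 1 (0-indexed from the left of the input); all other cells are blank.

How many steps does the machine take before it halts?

8

s0 | B0[0]11   read 0 → write B, move -1, go to s0
s0 | B[0]B11   read 0 → write B, move -1, go to s0
s0 | [B]BB11   read B → write 0, move +1, go to s2
s2 | 0[B]B11   read B → write 0, move +1, go to s0
s0 | 00[B]11   read B → write 0, move +1, go to s2
s2 | 000[1]1   read 1 → write 1, move +1, go to s1
s1 | 0001[1]   read 1 → write 0, move -1, go to s1
s1 | 000[1]0   read 1 → write 0, move -1, go to s1
s1 | 00[0]00
M halts after 8 transitions.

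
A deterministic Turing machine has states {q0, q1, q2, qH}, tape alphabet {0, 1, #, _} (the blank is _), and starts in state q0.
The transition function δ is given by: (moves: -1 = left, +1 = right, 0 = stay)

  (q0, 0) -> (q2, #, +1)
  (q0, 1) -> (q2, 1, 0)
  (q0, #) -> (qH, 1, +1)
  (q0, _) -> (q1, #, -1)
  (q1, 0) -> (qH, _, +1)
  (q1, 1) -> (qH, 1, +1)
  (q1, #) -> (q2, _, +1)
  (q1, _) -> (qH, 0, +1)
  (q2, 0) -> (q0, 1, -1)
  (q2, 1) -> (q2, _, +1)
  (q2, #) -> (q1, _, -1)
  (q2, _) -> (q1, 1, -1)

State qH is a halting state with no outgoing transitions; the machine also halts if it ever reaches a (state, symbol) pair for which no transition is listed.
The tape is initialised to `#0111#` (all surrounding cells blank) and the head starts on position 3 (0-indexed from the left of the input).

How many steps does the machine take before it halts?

5

state=q0 head=3 tape=#01[1]1#   (q0,1)→(q2,1,0)
state=q2 head=3 tape=#01[1]1#   (q2,1)→(q2,_,+1)
state=q2 head=4 tape=#01_[1]#   (q2,1)→(q2,_,+1)
state=q2 head=5 tape=#01__[#]   (q2,#)→(q1,_,-1)
state=q1 head=4 tape=#01_[_]_   (q1,_)→(qH,0,+1)
state=qH head=5 tape=#01_0[_]
M halts after 5 transitions.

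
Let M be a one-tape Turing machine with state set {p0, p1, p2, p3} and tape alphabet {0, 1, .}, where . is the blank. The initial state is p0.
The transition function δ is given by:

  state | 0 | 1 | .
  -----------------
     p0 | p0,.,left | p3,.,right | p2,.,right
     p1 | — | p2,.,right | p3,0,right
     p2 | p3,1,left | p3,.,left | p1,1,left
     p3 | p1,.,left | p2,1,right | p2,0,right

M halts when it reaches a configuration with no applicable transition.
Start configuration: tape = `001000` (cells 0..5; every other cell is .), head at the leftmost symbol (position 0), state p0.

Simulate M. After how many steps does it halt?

14

p0 | .[0]01000   read 0 → write ., move left, go to p0
p0 | [.].01000   read . → write ., move right, go to p2
p2 | .[.]01000   read . → write 1, move left, go to p1
p1 | [.]101000   read . → write 0, move right, go to p3
p3 | 0[1]01000   read 1 → write 1, move right, go to p2
p2 | 01[0]1000   read 0 → write 1, move left, go to p3
p3 | 0[1]11000   read 1 → write 1, move right, go to p2
p2 | 01[1]1000   read 1 → write ., move left, go to p3
p3 | 0[1].1000   read 1 → write 1, move right, go to p2
p2 | 01[.]1000   read . → write 1, move left, go to p1
p1 | 0[1]11000   read 1 → write ., move right, go to p2
p2 | 0.[1]1000   read 1 → write ., move left, go to p3
p3 | 0[.].1000   read . → write 0, move right, go to p2
p2 | 00[.]1000   read . → write 1, move left, go to p1
p1 | 0[0]11000
M halts after 14 transitions.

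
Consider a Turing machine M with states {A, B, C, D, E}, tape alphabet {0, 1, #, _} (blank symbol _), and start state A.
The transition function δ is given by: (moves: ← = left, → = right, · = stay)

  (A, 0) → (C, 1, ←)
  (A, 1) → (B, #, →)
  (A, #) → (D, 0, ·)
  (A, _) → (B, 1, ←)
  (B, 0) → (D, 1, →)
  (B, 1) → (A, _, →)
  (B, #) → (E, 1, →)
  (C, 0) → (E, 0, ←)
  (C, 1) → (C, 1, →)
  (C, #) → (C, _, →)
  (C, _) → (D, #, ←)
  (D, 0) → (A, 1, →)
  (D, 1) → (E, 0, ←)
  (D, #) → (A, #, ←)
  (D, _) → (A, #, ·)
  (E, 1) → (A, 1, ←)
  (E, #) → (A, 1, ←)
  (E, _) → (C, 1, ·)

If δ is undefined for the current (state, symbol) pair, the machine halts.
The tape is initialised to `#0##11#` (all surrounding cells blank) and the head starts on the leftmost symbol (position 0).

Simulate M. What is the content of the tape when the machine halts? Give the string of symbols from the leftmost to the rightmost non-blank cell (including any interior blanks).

11__111_#

state=A head=0 tape=[#]0##11#___   (A,#)→(D,0,·)
state=D head=0 tape=[0]0##11#___   (D,0)→(A,1,→)
state=A head=1 tape=1[0]##11#___   (A,0)→(C,1,←)
state=C head=0 tape=[1]1##11#___   (C,1)→(C,1,→)
state=C head=1 tape=1[1]##11#___   (C,1)→(C,1,→)
state=C head=2 tape=11[#]#11#___   (C,#)→(C,_,→)
state=C head=3 tape=11_[#]11#___   (C,#)→(C,_,→)
state=C head=4 tape=11__[1]1#___   (C,1)→(C,1,→)
state=C head=5 tape=11__1[1]#___   (C,1)→(C,1,→)
state=C head=6 tape=11__11[#]___   (C,#)→(C,_,→)
state=C head=7 tape=11__11_[_]__   (C,_)→(D,#,←)
state=D head=6 tape=11__11[_]#__   (D,_)→(A,#,·)
state=A head=6 tape=11__11[#]#__   (A,#)→(D,0,·)
state=D head=6 tape=11__11[0]#__   (D,0)→(A,1,→)
state=A head=7 tape=11__111[#]__   (A,#)→(D,0,·)
state=D head=7 tape=11__111[0]__   (D,0)→(A,1,→)
state=A head=8 tape=11__1111[_]_   (A,_)→(B,1,←)
state=B head=7 tape=11__111[1]1_   (B,1)→(A,_,→)
state=A head=8 tape=11__111_[1]_   (A,1)→(B,#,→)
state=B head=9 tape=11__111_#[_]
The non-blank tape span at halt is 11__111_#.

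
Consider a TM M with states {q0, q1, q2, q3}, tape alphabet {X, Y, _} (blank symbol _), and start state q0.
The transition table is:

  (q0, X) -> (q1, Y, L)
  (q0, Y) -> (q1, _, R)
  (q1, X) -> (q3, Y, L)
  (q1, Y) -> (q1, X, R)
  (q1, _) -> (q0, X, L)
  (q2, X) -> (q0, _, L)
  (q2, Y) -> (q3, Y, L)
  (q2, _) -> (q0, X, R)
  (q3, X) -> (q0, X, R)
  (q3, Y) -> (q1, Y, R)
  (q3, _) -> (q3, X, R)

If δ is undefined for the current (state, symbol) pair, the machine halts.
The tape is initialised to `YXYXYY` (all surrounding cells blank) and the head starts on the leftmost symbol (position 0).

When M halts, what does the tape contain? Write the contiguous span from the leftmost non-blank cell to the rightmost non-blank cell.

XYXXYX_X

state=q0 head=0 tape=[Y]XYXYY__   (q0,Y)→(q1,_,R)
state=q1 head=1 tape=_[X]YXYY__   (q1,X)→(q3,Y,L)
state=q3 head=0 tape=[_]YYXYY__   (q3,_)→(q3,X,R)
state=q3 head=1 tape=X[Y]YXYY__   (q3,Y)→(q1,Y,R)
state=q1 head=2 tape=XY[Y]XYY__   (q1,Y)→(q1,X,R)
state=q1 head=3 tape=XYX[X]YY__   (q1,X)→(q3,Y,L)
state=q3 head=2 tape=XY[X]YYY__   (q3,X)→(q0,X,R)
state=q0 head=3 tape=XYX[Y]YY__   (q0,Y)→(q1,_,R)
state=q1 head=4 tape=XYX_[Y]Y__   (q1,Y)→(q1,X,R)
state=q1 head=5 tape=XYX_X[Y]__   (q1,Y)→(q1,X,R)
state=q1 head=6 tape=XYX_XX[_]_   (q1,_)→(q0,X,L)
state=q0 head=5 tape=XYX_X[X]X_   (q0,X)→(q1,Y,L)
state=q1 head=4 tape=XYX_[X]YX_   (q1,X)→(q3,Y,L)
state=q3 head=3 tape=XYX[_]YYX_   (q3,_)→(q3,X,R)
state=q3 head=4 tape=XYXX[Y]YX_   (q3,Y)→(q1,Y,R)
state=q1 head=5 tape=XYXXY[Y]X_   (q1,Y)→(q1,X,R)
state=q1 head=6 tape=XYXXYX[X]_   (q1,X)→(q3,Y,L)
state=q3 head=5 tape=XYXXY[X]Y_   (q3,X)→(q0,X,R)
state=q0 head=6 tape=XYXXYX[Y]_   (q0,Y)→(q1,_,R)
state=q1 head=7 tape=XYXXYX_[_]   (q1,_)→(q0,X,L)
state=q0 head=6 tape=XYXXYX[_]X
The non-blank tape span at halt is XYXXYX_X.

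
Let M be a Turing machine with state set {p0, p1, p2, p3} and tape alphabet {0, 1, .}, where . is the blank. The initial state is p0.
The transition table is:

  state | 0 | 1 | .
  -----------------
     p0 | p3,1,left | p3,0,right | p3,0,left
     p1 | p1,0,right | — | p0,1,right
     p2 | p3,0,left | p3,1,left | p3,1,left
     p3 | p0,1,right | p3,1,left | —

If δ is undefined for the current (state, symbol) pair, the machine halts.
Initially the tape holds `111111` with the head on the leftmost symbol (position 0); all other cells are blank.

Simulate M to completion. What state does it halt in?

p3

state=p0 head=0 tape=[1]11111.   (p0,1)→(p3,0,right)
state=p3 head=1 tape=0[1]1111.   (p3,1)→(p3,1,left)
state=p3 head=0 tape=[0]11111.   (p3,0)→(p0,1,right)
state=p0 head=1 tape=1[1]1111.   (p0,1)→(p3,0,right)
state=p3 head=2 tape=10[1]111.   (p3,1)→(p3,1,left)
state=p3 head=1 tape=1[0]1111.   (p3,0)→(p0,1,right)
state=p0 head=2 tape=11[1]111.   (p0,1)→(p3,0,right)
state=p3 head=3 tape=110[1]11.   (p3,1)→(p3,1,left)
state=p3 head=2 tape=11[0]111.   (p3,0)→(p0,1,right)
state=p0 head=3 tape=111[1]11.   (p0,1)→(p3,0,right)
state=p3 head=4 tape=1110[1]1.   (p3,1)→(p3,1,left)
state=p3 head=3 tape=111[0]11.   (p3,0)→(p0,1,right)
state=p0 head=4 tape=1111[1]1.   (p0,1)→(p3,0,right)
state=p3 head=5 tape=11110[1].   (p3,1)→(p3,1,left)
state=p3 head=4 tape=1111[0]1.   (p3,0)→(p0,1,right)
state=p0 head=5 tape=11111[1].   (p0,1)→(p3,0,right)
state=p3 head=6 tape=111110[.]
No transition is defined for (p3, .); M halts in state p3.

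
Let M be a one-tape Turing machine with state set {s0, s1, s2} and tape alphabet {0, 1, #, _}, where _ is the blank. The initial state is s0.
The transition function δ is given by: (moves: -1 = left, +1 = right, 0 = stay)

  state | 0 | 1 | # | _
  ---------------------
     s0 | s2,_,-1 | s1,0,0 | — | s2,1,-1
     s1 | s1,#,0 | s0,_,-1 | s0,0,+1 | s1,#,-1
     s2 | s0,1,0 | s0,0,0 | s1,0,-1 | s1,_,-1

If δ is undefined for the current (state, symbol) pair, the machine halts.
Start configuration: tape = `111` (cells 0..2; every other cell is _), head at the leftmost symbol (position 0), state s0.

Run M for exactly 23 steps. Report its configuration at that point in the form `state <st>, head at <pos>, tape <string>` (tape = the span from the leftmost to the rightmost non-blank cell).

state s1, head at 4, tape 00000

state=s0 head=0 tape=[1]11__   (s0,1)→(s1,0,0)
state=s1 head=0 tape=[0]11__   (s1,0)→(s1,#,0)
state=s1 head=0 tape=[#]11__   (s1,#)→(s0,0,+1)
state=s0 head=1 tape=0[1]1__   (s0,1)→(s1,0,0)
state=s1 head=1 tape=0[0]1__   (s1,0)→(s1,#,0)
state=s1 head=1 tape=0[#]1__   (s1,#)→(s0,0,+1)
state=s0 head=2 tape=00[1]__   (s0,1)→(s1,0,0)
state=s1 head=2 tape=00[0]__   (s1,0)→(s1,#,0)
state=s1 head=2 tape=00[#]__   (s1,#)→(s0,0,+1)
state=s0 head=3 tape=000[_]_   (s0,_)→(s2,1,-1)
state=s2 head=2 tape=00[0]1_   (s2,0)→(s0,1,0)
state=s0 head=2 tape=00[1]1_   (s0,1)→(s1,0,0)
state=s1 head=2 tape=00[0]1_   (s1,0)→(s1,#,0)
state=s1 head=2 tape=00[#]1_   (s1,#)→(s0,0,+1)
state=s0 head=3 tape=000[1]_   (s0,1)→(s1,0,0)
state=s1 head=3 tape=000[0]_   (s1,0)→(s1,#,0)
state=s1 head=3 tape=000[#]_   (s1,#)→(s0,0,+1)
state=s0 head=4 tape=0000[_]   (s0,_)→(s2,1,-1)
state=s2 head=3 tape=000[0]1   (s2,0)→(s0,1,0)
state=s0 head=3 tape=000[1]1   (s0,1)→(s1,0,0)
state=s1 head=3 tape=000[0]1   (s1,0)→(s1,#,0)
state=s1 head=3 tape=000[#]1   (s1,#)→(s0,0,+1)
state=s0 head=4 tape=0000[1]   (s0,1)→(s1,0,0)
state=s1 head=4 tape=0000[0]
After 23 steps: state s1, head at 4, tape 00000.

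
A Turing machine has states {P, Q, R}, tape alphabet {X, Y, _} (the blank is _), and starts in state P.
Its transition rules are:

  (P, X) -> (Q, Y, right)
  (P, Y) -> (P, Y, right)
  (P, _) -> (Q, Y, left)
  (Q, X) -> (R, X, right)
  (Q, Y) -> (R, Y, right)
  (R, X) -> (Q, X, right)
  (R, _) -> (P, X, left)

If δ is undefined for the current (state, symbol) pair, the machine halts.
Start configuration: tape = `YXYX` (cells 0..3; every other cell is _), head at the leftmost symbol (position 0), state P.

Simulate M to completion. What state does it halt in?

P | [Y]XYX_   read Y → write Y, move right, go to P
P | Y[X]YX_   read X → write Y, move right, go to Q
Q | YY[Y]X_   read Y → write Y, move right, go to R
R | YYY[X]_   read X → write X, move right, go to Q
Q | YYYX[_]
No transition is defined for (Q, _); M halts in state Q.

Q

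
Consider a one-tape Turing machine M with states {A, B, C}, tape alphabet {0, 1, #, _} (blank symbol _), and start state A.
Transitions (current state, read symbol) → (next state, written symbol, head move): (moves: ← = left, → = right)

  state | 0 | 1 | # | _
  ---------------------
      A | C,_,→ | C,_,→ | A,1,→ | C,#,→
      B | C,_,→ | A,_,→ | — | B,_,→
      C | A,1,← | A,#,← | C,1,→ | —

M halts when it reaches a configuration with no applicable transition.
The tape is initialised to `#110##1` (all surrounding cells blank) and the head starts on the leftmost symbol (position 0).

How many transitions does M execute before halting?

15

state=A head=0 tape=[#]110##1_   (A,#)→(A,1,→)
state=A head=1 tape=1[1]10##1_   (A,1)→(C,_,→)
state=C head=2 tape=1_[1]0##1_   (C,1)→(A,#,←)
state=A head=1 tape=1[_]#0##1_   (A,_)→(C,#,→)
state=C head=2 tape=1#[#]0##1_   (C,#)→(C,1,→)
state=C head=3 tape=1#1[0]##1_   (C,0)→(A,1,←)
state=A head=2 tape=1#[1]1##1_   (A,1)→(C,_,→)
state=C head=3 tape=1#_[1]##1_   (C,1)→(A,#,←)
state=A head=2 tape=1#[_]###1_   (A,_)→(C,#,→)
state=C head=3 tape=1##[#]##1_   (C,#)→(C,1,→)
state=C head=4 tape=1##1[#]#1_   (C,#)→(C,1,→)
state=C head=5 tape=1##11[#]1_   (C,#)→(C,1,→)
state=C head=6 tape=1##111[1]_   (C,1)→(A,#,←)
state=A head=5 tape=1##11[1]#_   (A,1)→(C,_,→)
state=C head=6 tape=1##11_[#]_   (C,#)→(C,1,→)
state=C head=7 tape=1##11_1[_]
M halts after 15 transitions.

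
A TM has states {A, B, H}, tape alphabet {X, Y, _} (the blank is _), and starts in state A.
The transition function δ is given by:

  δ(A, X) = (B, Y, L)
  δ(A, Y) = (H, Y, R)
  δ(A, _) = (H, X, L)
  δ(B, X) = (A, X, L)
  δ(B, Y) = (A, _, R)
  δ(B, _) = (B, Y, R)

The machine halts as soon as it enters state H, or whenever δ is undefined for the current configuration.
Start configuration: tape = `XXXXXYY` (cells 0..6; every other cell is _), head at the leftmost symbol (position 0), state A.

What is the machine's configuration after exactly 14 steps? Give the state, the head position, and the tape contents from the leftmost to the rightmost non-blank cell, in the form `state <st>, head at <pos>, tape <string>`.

state=A head=0 tape=_[X]XXXXYY   (A,X)→(B,Y,L)
state=B head=-1 tape=[_]YXXXXYY   (B,_)→(B,Y,R)
state=B head=0 tape=Y[Y]XXXXYY   (B,Y)→(A,_,R)
state=A head=1 tape=Y_[X]XXXYY   (A,X)→(B,Y,L)
state=B head=0 tape=Y[_]YXXXYY   (B,_)→(B,Y,R)
state=B head=1 tape=YY[Y]XXXYY   (B,Y)→(A,_,R)
state=A head=2 tape=YY_[X]XXYY   (A,X)→(B,Y,L)
state=B head=1 tape=YY[_]YXXYY   (B,_)→(B,Y,R)
state=B head=2 tape=YYY[Y]XXYY   (B,Y)→(A,_,R)
state=A head=3 tape=YYY_[X]XYY   (A,X)→(B,Y,L)
state=B head=2 tape=YYY[_]YXYY   (B,_)→(B,Y,R)
state=B head=3 tape=YYYY[Y]XYY   (B,Y)→(A,_,R)
state=A head=4 tape=YYYY_[X]YY   (A,X)→(B,Y,L)
state=B head=3 tape=YYYY[_]YYY   (B,_)→(B,Y,R)
state=B head=4 tape=YYYYY[Y]YY
After 14 steps: state B, head at 4, tape YYYYYYYY.

state B, head at 4, tape YYYYYYYY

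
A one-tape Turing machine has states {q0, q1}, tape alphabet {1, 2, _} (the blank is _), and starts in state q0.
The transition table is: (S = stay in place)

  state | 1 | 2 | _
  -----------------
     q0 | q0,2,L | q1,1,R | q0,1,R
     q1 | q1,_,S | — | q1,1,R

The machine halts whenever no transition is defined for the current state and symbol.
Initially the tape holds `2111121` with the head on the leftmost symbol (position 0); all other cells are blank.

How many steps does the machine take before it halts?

9

state=q0 head=0 tape=[2]111121   (q0,2)→(q1,1,R)
state=q1 head=1 tape=1[1]11121   (q1,1)→(q1,_,S)
state=q1 head=1 tape=1[_]11121   (q1,_)→(q1,1,R)
state=q1 head=2 tape=11[1]1121   (q1,1)→(q1,_,S)
state=q1 head=2 tape=11[_]1121   (q1,_)→(q1,1,R)
state=q1 head=3 tape=111[1]121   (q1,1)→(q1,_,S)
state=q1 head=3 tape=111[_]121   (q1,_)→(q1,1,R)
state=q1 head=4 tape=1111[1]21   (q1,1)→(q1,_,S)
state=q1 head=4 tape=1111[_]21   (q1,_)→(q1,1,R)
state=q1 head=5 tape=11111[2]1
M halts after 9 transitions.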